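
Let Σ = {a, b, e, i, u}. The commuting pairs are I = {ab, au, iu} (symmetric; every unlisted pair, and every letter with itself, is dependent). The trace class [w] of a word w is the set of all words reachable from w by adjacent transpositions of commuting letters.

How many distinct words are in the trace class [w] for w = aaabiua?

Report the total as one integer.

0(a) covers ∅
1(a) covers 0:a
2(a) covers 1:a
3(b) covers ∅
4(i) covers 2:a, 3:b
5(u) covers 3:b
6(a) covers 4:i
floor of heap: 0:a, 3:b
completions by unplaced set U, small U first (add the entries for U minus each lowest piece of U):
  |U|=1: {5}:1  {6}:1
  |U|=2: {4,6}:1  {5,6}:2
  |U|=3: {2,4,6}:1  {4,5,6}:3
  |U|=4: {1,2,4,6}:1  {2,4,5,6}:4  {3,4,5,6}:3
  |U|=5: {0,1,2,4,6}:1  {1,2,4,5,6}:5  {2,3,4,5,6}:7
  start at 0(a): 12
  start at 3(b): 6
sum over floor = 18

18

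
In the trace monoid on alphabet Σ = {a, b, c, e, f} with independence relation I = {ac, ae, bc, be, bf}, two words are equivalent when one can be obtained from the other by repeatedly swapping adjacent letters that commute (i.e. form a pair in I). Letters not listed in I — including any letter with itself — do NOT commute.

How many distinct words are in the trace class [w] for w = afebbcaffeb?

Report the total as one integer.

88

0(a) covers ∅
1(f) covers 0:a
2(e) covers 1:f
3(b) covers 0:a
4(b) covers 3:b
5(c) covers 2:e
6(a) covers 1:f, 4:b
7(f) covers 5:c, 6:a
8(f) covers 7:f
9(e) covers 8:f
10(b) covers 6:a
floor of heap: 0:a
completions by unplaced set U, small U first (add the entries for U minus each lowest piece of U):
  |U|=1: {9}:1  {10}:1
  |U|=2: {8,9}:1  {9,10}:2
  |U|=3: {7,8,9}:1  {8,9,10}:3
  |U|=4: {5,7,8,9}:1  {7,8,9,10}:4
  |U|=5: {2,5,7,8,9}:1  {5,7,8,9,10}:5  {6,7,8,9,10}:4
  |U|=6: {2,5,7,8,9,10}:6  {4,6,7,8,9,10}:4  {5,6,7,8,9,10}:9
  |U|=7: {2,5,6,7,8,9,10}:15  {3,4,6,7,8,9,10}:4  {4,5,6,7,8,9,10}:13
  |U|=8: {1,2,5,6,7,8,9,10}:15  {2,4,5,6,7,8,9,10}:28  {3,4,5,6,7,8,9,10}:17
  |U|=9: {1,2,4,5,6,7,8,9,10}:43  {2,3,4,5,6,7,8,9,10}:45
  start at 0(a): 88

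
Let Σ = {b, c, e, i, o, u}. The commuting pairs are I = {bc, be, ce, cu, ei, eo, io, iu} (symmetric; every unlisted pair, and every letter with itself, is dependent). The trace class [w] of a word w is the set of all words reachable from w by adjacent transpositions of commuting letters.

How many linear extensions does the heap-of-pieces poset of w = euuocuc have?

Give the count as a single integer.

drop 0:e onto floor
drop 1:u onto {0:e}
drop 2:u onto {1:u}
drop 3:o onto {2:u}
drop 4:c onto {3:o}
drop 5:u onto {3:o}
drop 6:c onto {4:c}
ground layer = {0:e}
drop-orders for the pieces not yet dropped (sum over which currently-grounded one goes next):
  1 to go: {5} 1  {6} 1
  2 to go: {4,6} 1  {5,6} 2
  3 to go: {4,5,6} 3
  4 to go: {3,4,5,6} 3
  5 to go: {2,3,4,5,6} 3
  if 0:e drops first: 3 orders

3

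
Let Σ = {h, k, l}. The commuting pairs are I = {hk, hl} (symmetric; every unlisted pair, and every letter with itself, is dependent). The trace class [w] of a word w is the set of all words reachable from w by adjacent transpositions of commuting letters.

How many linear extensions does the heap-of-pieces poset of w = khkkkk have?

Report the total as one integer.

6

drop 0:k onto floor
drop 1:h onto floor
drop 2:k onto {0:k}
drop 3:k onto {2:k}
drop 4:k onto {3:k}
drop 5:k onto {4:k}
ground layer = {0:k, 1:h}
drop-orders for the pieces not yet dropped (sum over which currently-grounded one goes next):
  1 to go: {1} 1  {5} 1
  2 to go: {1,5} 2  {4,5} 1
  3 to go: {1,4,5} 3  {3,4,5} 1
  4 to go: {1,3,4,5} 4  {2,3,4,5} 1
  if 0:k drops first: 5 orders
  if 1:h drops first: 1 orders
heap linearizations: 6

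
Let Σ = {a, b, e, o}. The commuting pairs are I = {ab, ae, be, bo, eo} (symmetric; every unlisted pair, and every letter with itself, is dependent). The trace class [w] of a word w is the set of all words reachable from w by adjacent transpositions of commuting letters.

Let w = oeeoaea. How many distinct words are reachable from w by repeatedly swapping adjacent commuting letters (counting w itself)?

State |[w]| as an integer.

35

piece 0:o — minimal
piece 1:e — minimal
piece 2:e rests on {1:e}
piece 3:o rests on {0:o}
piece 4:a rests on {3:o}
piece 5:e rests on {2:e}
piece 6:a rests on {4:a}
minimal pieces: {0:o, 1:e}
ways to finish when only these pieces remain (= sum over removing one remaining piece with nothing left below it):
  1 left: {5}→1  {6}→1
  2 left: {2,5}→1  {4,6}→1  {5,6}→2
  3 left: {1,2,5}→1  {2,5,6}→3  {3,4,6}→1  {4,5,6}→3
  4 left: {0,3,4,6}→1  {1,2,5,6}→4  {2,4,5,6}→6  {3,4,5,6}→4
  5 left: {0,3,4,5,6}→5  {1,2,4,5,6}→10  {2,3,4,5,6}→10
  placing 0:o first → 20 extensions
  placing 1:e first → 15 extensions
total linear extensions = 35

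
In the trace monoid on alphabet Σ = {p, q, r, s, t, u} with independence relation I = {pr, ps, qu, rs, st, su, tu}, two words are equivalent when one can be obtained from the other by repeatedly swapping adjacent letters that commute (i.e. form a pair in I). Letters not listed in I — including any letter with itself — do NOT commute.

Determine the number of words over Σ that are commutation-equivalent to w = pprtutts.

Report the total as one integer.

drop 0:p onto floor
drop 1:p onto {0:p}
drop 2:r onto floor
drop 3:t onto {1:p, 2:r}
drop 4:u onto {1:p, 2:r}
drop 5:t onto {3:t}
drop 6:t onto {5:t}
drop 7:s onto floor
ground layer = {0:p, 2:r, 7:s}
drop-orders for the pieces not yet dropped (sum over which currently-grounded one goes next):
  1 to go: {4} 1  {6} 1  {7} 1
  2 to go: {4,6} 2  {4,7} 2  {5,6} 1  {6,7} 2
  3 to go: {3,5,6} 1  {4,5,6} 3  {4,6,7} 6  {5,6,7} 3
  4 to go: {3,4,5,6} 4  {3,5,6,7} 4  {4,5,6,7} 12
  5 to go: {1,3,4,5,6} 4  {2,3,4,5,6} 4  {3,4,5,6,7} 20
  6 to go: {0,1,3,4,5,6} 4  {1,2,3,4,5,6} 8  {1,3,4,5,6,7} 24  {2,3,4,5,6,7} 24
  if 0:p drops first: 56 orders
  if 2:r drops first: 28 orders
  if 7:s drops first: 12 orders
heap linearizations: 96

96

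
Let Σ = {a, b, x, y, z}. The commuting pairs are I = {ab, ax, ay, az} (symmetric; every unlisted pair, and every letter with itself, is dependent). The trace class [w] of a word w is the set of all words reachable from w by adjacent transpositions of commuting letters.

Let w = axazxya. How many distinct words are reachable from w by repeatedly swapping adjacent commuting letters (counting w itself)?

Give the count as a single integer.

35

0(a) covers ∅
1(x) covers ∅
2(a) covers 0:a
3(z) covers 1:x
4(x) covers 3:z
5(y) covers 4:x
6(a) covers 2:a
floor of heap: 0:a, 1:x
completions by unplaced set U, small U first (add the entries for U minus each lowest piece of U):
  |U|=1: {5}:1  {6}:1
  |U|=2: {2,6}:1  {4,5}:1  {5,6}:2
  |U|=3: {0,2,6}:1  {2,5,6}:3  {3,4,5}:1  {4,5,6}:3
  |U|=4: {0,2,5,6}:4  {1,3,4,5}:1  {2,4,5,6}:6  {3,4,5,6}:4
  |U|=5: {0,2,4,5,6}:10  {1,3,4,5,6}:5  {2,3,4,5,6}:10
  start at 0(a): 15
  start at 1(x): 20
sum over floor = 35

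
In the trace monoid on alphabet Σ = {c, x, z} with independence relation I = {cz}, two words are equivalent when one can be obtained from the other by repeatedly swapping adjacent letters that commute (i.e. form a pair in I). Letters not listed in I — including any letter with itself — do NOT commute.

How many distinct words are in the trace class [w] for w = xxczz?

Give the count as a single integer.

3

drop 0:x onto floor
drop 1:x onto {0:x}
drop 2:c onto {1:x}
drop 3:z onto {1:x}
drop 4:z onto {3:z}
ground layer = {0:x}
drop-orders for the pieces not yet dropped (sum over which currently-grounded one goes next):
  1 to go: {2} 1  {4} 1
  2 to go: {2,4} 2  {3,4} 1
  3 to go: {2,3,4} 3
  if 0:x drops first: 3 orders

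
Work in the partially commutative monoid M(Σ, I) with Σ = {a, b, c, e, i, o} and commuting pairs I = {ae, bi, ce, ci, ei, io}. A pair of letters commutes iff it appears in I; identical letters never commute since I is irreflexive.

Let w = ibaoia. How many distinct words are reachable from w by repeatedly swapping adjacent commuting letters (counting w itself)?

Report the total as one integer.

piece 0:i — minimal
piece 1:b — minimal
piece 2:a rests on {0:i, 1:b}
piece 3:o rests on {2:a}
piece 4:i rests on {2:a}
piece 5:a rests on {3:o, 4:i}
minimal pieces: {0:i, 1:b}
ways to finish when only these pieces remain (= sum over removing one remaining piece with nothing left below it):
  1 left: {5}→1
  2 left: {3,5}→1  {4,5}→1
  3 left: {3,4,5}→2
  4 left: {2,3,4,5}→2
  placing 0:i first → 2 extensions
  placing 1:b first → 2 extensions
total linear extensions = 4

4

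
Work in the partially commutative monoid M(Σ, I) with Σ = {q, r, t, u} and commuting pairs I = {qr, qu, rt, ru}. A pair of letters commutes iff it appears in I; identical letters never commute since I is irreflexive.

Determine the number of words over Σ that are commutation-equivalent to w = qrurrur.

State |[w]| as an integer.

drop 0:q onto floor
drop 1:r onto floor
drop 2:u onto floor
drop 3:r onto {1:r}
drop 4:r onto {3:r}
drop 5:u onto {2:u}
drop 6:r onto {4:r}
ground layer = {0:q, 1:r, 2:u}
drop-orders for the pieces not yet dropped (sum over which currently-grounded one goes next):
  1 to go: {0} 1  {5} 1  {6} 1
  2 to go: {0,5} 2  {0,6} 2  {2,5} 1  {4,6} 1  {5,6} 2
  3 to go: {0,2,5} 3  {0,4,6} 3  {0,5,6} 6  {2,5,6} 3  {3,4,6} 1  {4,5,6} 3
  4 to go: {0,2,5,6} 12  {0,3,4,6} 4  {0,4,5,6} 12  {1,3,4,6} 1  {2,4,5,6} 6  {3,4,5,6} 4
  5 to go: {0,1,3,4,6} 5  {0,2,4,5,6} 30  {0,3,4,5,6} 20  {1,3,4,5,6} 5  {2,3,4,5,6} 10
  if 0:q drops first: 15 orders
  if 1:r drops first: 60 orders
  if 2:u drops first: 30 orders
heap linearizations: 105

105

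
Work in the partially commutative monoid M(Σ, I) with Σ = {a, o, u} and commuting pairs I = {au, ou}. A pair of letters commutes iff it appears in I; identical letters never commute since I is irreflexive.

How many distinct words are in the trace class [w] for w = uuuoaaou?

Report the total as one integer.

drop 0:u onto floor
drop 1:u onto {0:u}
drop 2:u onto {1:u}
drop 3:o onto floor
drop 4:a onto {3:o}
drop 5:a onto {4:a}
drop 6:o onto {5:a}
drop 7:u onto {2:u}
ground layer = {0:u, 3:o}
drop-orders for the pieces not yet dropped (sum over which currently-grounded one goes next):
  1 to go: {6} 1  {7} 1
  2 to go: {2,7} 1  {5,6} 1  {6,7} 2
  3 to go: {1,2,7} 1  {2,6,7} 3  {4,5,6} 1  {5,6,7} 3
  4 to go: {0,1,2,7} 1  {1,2,6,7} 4  {2,5,6,7} 6  {3,4,5,6} 1  {4,5,6,7} 4
  5 to go: {0,1,2,6,7} 5  {1,2,5,6,7} 10  {2,4,5,6,7} 10  {3,4,5,6,7} 5
  6 to go: {0,1,2,5,6,7} 15  {1,2,4,5,6,7} 20  {2,3,4,5,6,7} 15
  if 0:u drops first: 35 orders
  if 3:o drops first: 35 orders
heap linearizations: 70

70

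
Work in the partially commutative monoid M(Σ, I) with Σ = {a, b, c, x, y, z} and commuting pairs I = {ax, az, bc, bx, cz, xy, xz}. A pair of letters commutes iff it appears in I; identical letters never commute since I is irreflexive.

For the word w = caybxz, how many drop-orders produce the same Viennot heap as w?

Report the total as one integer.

drop 0:c onto floor
drop 1:a onto {0:c}
drop 2:y onto {1:a}
drop 3:b onto {2:y}
drop 4:x onto {0:c}
drop 5:z onto {3:b}
ground layer = {0:c}
drop-orders for the pieces not yet dropped (sum over which currently-grounded one goes next):
  1 to go: {4} 1  {5} 1
  2 to go: {3,5} 1  {4,5} 2
  3 to go: {2,3,5} 1  {3,4,5} 3
  4 to go: {1,2,3,5} 1  {2,3,4,5} 4
  if 0:c drops first: 5 orders

5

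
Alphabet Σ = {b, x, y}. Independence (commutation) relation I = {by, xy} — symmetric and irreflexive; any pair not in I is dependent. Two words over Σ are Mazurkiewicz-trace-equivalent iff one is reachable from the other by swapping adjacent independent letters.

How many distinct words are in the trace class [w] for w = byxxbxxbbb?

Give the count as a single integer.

10

piece 0:b — minimal
piece 1:y — minimal
piece 2:x rests on {0:b}
piece 3:x rests on {2:x}
piece 4:b rests on {3:x}
piece 5:x rests on {4:b}
piece 6:x rests on {5:x}
piece 7:b rests on {6:x}
piece 8:b rests on {7:b}
piece 9:b rests on {8:b}
minimal pieces: {0:b, 1:y}
ways to finish when only these pieces remain (= sum over removing one remaining piece with nothing left below it):
  1 left: {1}→1  {9}→1
  2 left: {1,9}→2  {8,9}→1
  3 left: {1,8,9}→3  {7,8,9}→1
  4 left: {1,7,8,9}→4  {6,7,8,9}→1
  5 left: {1,6,7,8,9}→5  {5,6,7,8,9}→1
  6 left: {1,5,6,7,8,9}→6  {4,5,6,7,8,9}→1
  7 left: {1,4,5,6,7,8,9}→7  {3,4,5,6,7,8,9}→1
  8 left: {1,3,4,5,6,7,8,9}→8  {2,3,4,5,6,7,8,9}→1
  placing 0:b first → 9 extensions
  placing 1:y first → 1 extensions
total linear extensions = 10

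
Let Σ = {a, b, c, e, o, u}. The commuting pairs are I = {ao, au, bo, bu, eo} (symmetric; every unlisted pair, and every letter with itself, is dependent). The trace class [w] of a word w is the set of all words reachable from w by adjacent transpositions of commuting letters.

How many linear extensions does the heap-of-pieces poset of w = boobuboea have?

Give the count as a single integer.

0(b) covers ∅
1(o) covers ∅
2(o) covers 1:o
3(b) covers 0:b
4(u) covers 2:o
5(b) covers 3:b
6(o) covers 4:u
7(e) covers 4:u, 5:b
8(a) covers 7:e
floor of heap: 0:b, 1:o
completions by unplaced set U, small U first (add the entries for U minus each lowest piece of U):
  |U|=1: {6}:1  {8}:1
  |U|=2: {6,8}:2  {7,8}:1
  |U|=3: {5,7,8}:1  {6,7,8}:3
  |U|=4: {3,5,7,8}:1  {4,6,7,8}:3  {5,6,7,8}:4
  |U|=5: {0,3,5,7,8}:1  {2,4,6,7,8}:3  {3,5,6,7,8}:5  {4,5,6,7,8}:7
  |U|=6: {0,3,5,6,7,8}:6  {1,2,4,6,7,8}:3  {2,4,5,6,7,8}:10  {3,4,5,6,7,8}:12
  |U|=7: {0,3,4,5,6,7,8}:18  {1,2,4,5,6,7,8}:13  {2,3,4,5,6,7,8}:22
  start at 0(b): 35
  start at 1(o): 40
sum over floor = 75

75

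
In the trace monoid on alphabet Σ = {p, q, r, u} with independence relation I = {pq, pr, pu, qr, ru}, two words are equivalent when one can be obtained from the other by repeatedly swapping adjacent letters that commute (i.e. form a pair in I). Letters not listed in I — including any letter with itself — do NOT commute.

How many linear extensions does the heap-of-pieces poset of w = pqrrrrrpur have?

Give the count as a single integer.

drop 0:p onto floor
drop 1:q onto floor
drop 2:r onto floor
drop 3:r onto {2:r}
drop 4:r onto {3:r}
drop 5:r onto {4:r}
drop 6:r onto {5:r}
drop 7:p onto {0:p}
drop 8:u onto {1:q}
drop 9:r onto {6:r}
ground layer = {0:p, 1:q, 2:r}
drop-orders for the pieces not yet dropped (sum over which currently-grounded one goes next):
  1 to go: {7} 1  {8} 1  {9} 1
  2 to go: {0,7} 1  {1,8} 1  {6,9} 1  {7,8} 2  {7,9} 2  {8,9} 2
  3 to go: {0,7,8} 3  {0,7,9} 3  {1,7,8} 3  {1,8,9} 3  {5,6,9} 1  {6,7,9} 3  {6,8,9} 3  {7,8,9} 6
  4 to go: {0,1,7,8} 6  {0,6,7,9} 6  {0,7,8,9} 12  {1,6,8,9} 6  {1,7,8,9} 12  {4,5,6,9} 1  {5,6,7,9} 4  {5,6,8,9} 4  {6,7,8,9} 12
  5 to go: {0,1,7,8,9} 30  {0,5,6,7,9} 10  {0,6,7,8,9} 30  {1,5,6,8,9} 10  {1,6,7,8,9} 30  {3,4,5,6,9} 1  {4,5,6,7,9} 5  {4,5,6,8,9} 5  {5,6,7,8,9} 20
  6 to go: {0,1,6,7,8,9} 90  {0,4,5,6,7,9} 15  {0,5,6,7,8,9} 60  {1,4,5,6,8,9} 15  {1,5,6,7,8,9} 60  {2,3,4,5,6,9} 1  {3,4,5,6,7,9} 6  {3,4,5,6,8,9} 6  {4,5,6,7,8,9} 30
  7 to go: {0,1,5,6,7,8,9} 210  {0,3,4,5,6,7,9} 21  {0,4,5,6,7,8,9} 105  {1,3,4,5,6,8,9} 21  {1,4,5,6,7,8,9} 105  {2,3,4,5,6,7,9} 7  {2,3,4,5,6,8,9} 7  {3,4,5,6,7,8,9} 42
  8 to go: {0,1,4,5,6,7,8,9} 420  {0,2,3,4,5,6,7,9} 28  {0,3,4,5,6,7,8,9} 168  {1,2,3,4,5,6,8,9} 28  {1,3,4,5,6,7,8,9} 168  {2,3,4,5,6,7,8,9} 56
  if 0:p drops first: 252 orders
  if 1:q drops first: 252 orders
  if 2:r drops first: 756 orders
heap linearizations: 1260

1260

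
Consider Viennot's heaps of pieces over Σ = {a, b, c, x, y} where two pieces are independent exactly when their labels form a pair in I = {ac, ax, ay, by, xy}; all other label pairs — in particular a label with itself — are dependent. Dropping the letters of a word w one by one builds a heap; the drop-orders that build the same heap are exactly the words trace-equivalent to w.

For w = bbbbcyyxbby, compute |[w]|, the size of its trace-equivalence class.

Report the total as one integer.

20

piece 0:b — minimal
piece 1:b rests on {0:b}
piece 2:b rests on {1:b}
piece 3:b rests on {2:b}
piece 4:c rests on {3:b}
piece 5:y rests on {4:c}
piece 6:y rests on {5:y}
piece 7:x rests on {4:c}
piece 8:b rests on {7:x}
piece 9:b rests on {8:b}
piece 10:y rests on {6:y}
minimal pieces: {0:b}
ways to finish when only these pieces remain (= sum over removing one remaining piece with nothing left below it):
  1 left: {9}→1  {10}→1
  2 left: {6,10}→1  {8,9}→1  {9,10}→2
  3 left: {5,6,10}→1  {6,9,10}→3  {7,8,9}→1  {8,9,10}→3
  4 left: {5,6,9,10}→4  {6,8,9,10}→6  {7,8,9,10}→4
  5 left: {5,6,8,9,10}→10  {6,7,8,9,10}→10
  6 left: {5,6,7,8,9,10}→20
  7 left: {4,5,6,7,8,9,10}→20
  8 left: {3,4,5,6,7,8,9,10}→20
  9 left: {2,3,4,5,6,7,8,9,10}→20
  placing 0:b first → 20 extensions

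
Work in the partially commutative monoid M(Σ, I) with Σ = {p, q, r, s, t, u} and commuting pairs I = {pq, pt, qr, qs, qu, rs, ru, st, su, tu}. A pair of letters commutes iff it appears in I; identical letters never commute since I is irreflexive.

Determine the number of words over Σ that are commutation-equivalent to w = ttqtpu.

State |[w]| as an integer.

piece 0:t — minimal
piece 1:t rests on {0:t}
piece 2:q rests on {1:t}
piece 3:t rests on {2:q}
piece 4:p — minimal
piece 5:u rests on {4:p}
minimal pieces: {0:t, 4:p}
ways to finish when only these pieces remain (= sum over removing one remaining piece with nothing left below it):
  1 left: {3}→1  {5}→1
  2 left: {2,3}→1  {3,5}→2  {4,5}→1
  3 left: {1,2,3}→1  {2,3,5}→3  {3,4,5}→3
  4 left: {0,1,2,3}→1  {1,2,3,5}→4  {2,3,4,5}→6
  placing 0:t first → 10 extensions
  placing 4:p first → 5 extensions
total linear extensions = 15

15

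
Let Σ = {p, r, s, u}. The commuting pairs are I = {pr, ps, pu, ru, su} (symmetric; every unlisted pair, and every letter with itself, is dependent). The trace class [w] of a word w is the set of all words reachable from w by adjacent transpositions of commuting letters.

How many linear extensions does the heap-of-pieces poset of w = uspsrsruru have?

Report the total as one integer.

#0=u has no predecessor
#1=s has no predecessor
#2=p has no predecessor
#3=s depends on [1:s]
#4=r depends on [3:s]
#5=s depends on [4:r]
#6=r depends on [5:s]
#7=u depends on [0:u]
#8=r depends on [6:r]
#9=u depends on [7:u]
sources: [0:u, 1:s, 2:p]
N(rest) = Σ N(rest − s) over sources s of rest; N(one piece) = 1:
  size 1 → [2]=1  [8]=1  [9]=1
  size 2 → [2,8]=2  [2,9]=2  [6,8]=1  [7,9]=1  [8,9]=2
  size 3 → [0,7,9]=1  [2,6,8]=3  [2,7,9]=3  [2,8,9]=6  [5,6,8]=1  [6,8,9]=3  [7,8,9]=3
  size 4 → [0,2,7,9]=4  [0,7,8,9]=4  [2,5,6,8]=4  [2,6,8,9]=12  [2,7,8,9]=12  [4,5,6,8]=1  [5,6,8,9]=4  [6,7,8,9]=6
  size 5 → [0,2,7,8,9]=20  [0,6,7,8,9]=10  [2,4,5,6,8]=5  [2,5,6,8,9]=20  [2,6,7,8,9]=30  [3,4,5,6,8]=1  [4,5,6,8,9]=5  [5,6,7,8,9]=10
  size 6 → [0,2,6,7,8,9]=60  [0,5,6,7,8,9]=20  [1,3,4,5,6,8]=1  [2,3,4,5,6,8]=6  [2,4,5,6,8,9]=30  [2,5,6,7,8,9]=60  [3,4,5,6,8,9]=6  [4,5,6,7,8,9]=15
  size 7 → [0,2,5,6,7,8,9]=140  [0,4,5,6,7,8,9]=35  [1,2,3,4,5,6,8]=7  [1,3,4,5,6,8,9]=7  [2,3,4,5,6,8,9]=42  [2,4,5,6,7,8,9]=105  [3,4,5,6,7,8,9]=21
  size 8 → [0,2,4,5,6,7,8,9]=280  [0,3,4,5,6,7,8,9]=56  [1,2,3,4,5,6,8,9]=56  [1,3,4,5,6,7,8,9]=28  [2,3,4,5,6,7,8,9]=168
  first=0(u) contributes 252
  first=1(s) contributes 504
  first=2(p) contributes 84
|[w]| = 840

840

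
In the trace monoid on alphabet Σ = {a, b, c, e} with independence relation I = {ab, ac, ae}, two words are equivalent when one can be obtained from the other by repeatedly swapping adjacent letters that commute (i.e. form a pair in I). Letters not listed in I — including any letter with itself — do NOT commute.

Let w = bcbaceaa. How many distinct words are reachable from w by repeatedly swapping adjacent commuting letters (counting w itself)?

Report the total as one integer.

#0=b has no predecessor
#1=c depends on [0:b]
#2=b depends on [1:c]
#3=a has no predecessor
#4=c depends on [2:b]
#5=e depends on [4:c]
#6=a depends on [3:a]
#7=a depends on [6:a]
sources: [0:b, 3:a]
N(rest) = Σ N(rest − s) over sources s of rest; N(one piece) = 1:
  size 1 → [5]=1  [7]=1
  size 2 → [4,5]=1  [5,7]=2  [6,7]=1
  size 3 → [2,4,5]=1  [3,6,7]=1  [4,5,7]=3  [5,6,7]=3
  size 4 → [1,2,4,5]=1  [2,4,5,7]=4  [3,5,6,7]=4  [4,5,6,7]=6
  size 5 → [0,1,2,4,5]=1  [1,2,4,5,7]=5  [2,4,5,6,7]=10  [3,4,5,6,7]=10
  size 6 → [0,1,2,4,5,7]=6  [1,2,4,5,6,7]=15  [2,3,4,5,6,7]=20
  first=0(b) contributes 35
  first=3(a) contributes 21
|[w]| = 56

56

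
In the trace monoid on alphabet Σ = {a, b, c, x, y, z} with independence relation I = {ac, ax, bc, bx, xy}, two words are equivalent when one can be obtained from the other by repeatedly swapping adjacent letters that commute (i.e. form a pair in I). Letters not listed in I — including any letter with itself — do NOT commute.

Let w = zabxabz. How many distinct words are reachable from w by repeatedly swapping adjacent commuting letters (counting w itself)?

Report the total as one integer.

drop 0:z onto floor
drop 1:a onto {0:z}
drop 2:b onto {1:a}
drop 3:x onto {0:z}
drop 4:a onto {2:b}
drop 5:b onto {4:a}
drop 6:z onto {3:x, 5:b}
ground layer = {0:z}
drop-orders for the pieces not yet dropped (sum over which currently-grounded one goes next):
  1 to go: {6} 1
  2 to go: {3,6} 1  {5,6} 1
  3 to go: {3,5,6} 2  {4,5,6} 1
  4 to go: {2,4,5,6} 1  {3,4,5,6} 3
  5 to go: {1,2,4,5,6} 1  {2,3,4,5,6} 4
  if 0:z drops first: 5 orders

5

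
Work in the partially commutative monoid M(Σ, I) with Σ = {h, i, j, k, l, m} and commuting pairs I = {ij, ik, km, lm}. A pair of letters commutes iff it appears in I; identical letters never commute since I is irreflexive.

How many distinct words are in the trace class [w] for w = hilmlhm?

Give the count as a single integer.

3

0(h) covers ∅
1(i) covers 0:h
2(l) covers 1:i
3(m) covers 1:i
4(l) covers 2:l
5(h) covers 3:m, 4:l
6(m) covers 5:h
floor of heap: 0:h
completions by unplaced set U, small U first (add the entries for U minus each lowest piece of U):
  |U|=1: {6}:1
  |U|=2: {5,6}:1
  |U|=3: {3,5,6}:1  {4,5,6}:1
  |U|=4: {2,4,5,6}:1  {3,4,5,6}:2
  |U|=5: {2,3,4,5,6}:3
  start at 0(h): 3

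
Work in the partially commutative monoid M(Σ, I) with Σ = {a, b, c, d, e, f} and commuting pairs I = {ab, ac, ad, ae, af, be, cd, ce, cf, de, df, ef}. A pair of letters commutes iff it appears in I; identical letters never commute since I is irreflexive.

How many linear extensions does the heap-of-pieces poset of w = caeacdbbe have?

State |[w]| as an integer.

2268

0(c) covers ∅
1(a) covers ∅
2(e) covers ∅
3(a) covers 1:a
4(c) covers 0:c
5(d) covers ∅
6(b) covers 4:c, 5:d
7(b) covers 6:b
8(e) covers 2:e
floor of heap: 0:c, 1:a, 2:e, 5:d
completions by unplaced set U, small U first (add the entries for U minus each lowest piece of U):
  |U|=1: {3}:1  {7}:1  {8}:1
  |U|=2: {1,3}:1  {2,8}:1  {3,7}:2  {3,8}:2  {6,7}:1  {7,8}:2
  |U|=3: {1,3,7}:3  {1,3,8}:3  {2,3,8}:3  {2,7,8}:3  {3,6,7}:3  {3,7,8}:6  {4,6,7}:1  {5,6,7}:1  {6,7,8}:3
  |U|=4: {0,4,6,7}:1  {1,2,3,8}:6  {1,3,6,7}:6  {1,3,7,8}:12  {2,3,7,8}:12  {2,6,7,8}:6  {3,4,6,7}:4  {3,5,6,7}:4  {3,6,7,8}:12  {4,5,6,7}:2  {4,6,7,8}:4  {5,6,7,8}:4
  |U|=5: {0,3,4,6,7}:5  {0,4,5,6,7}:3  {0,4,6,7,8}:5  {1,2,3,7,8}:30  {1,3,4,6,7}:10  {1,3,5,6,7}:10  {1,3,6,7,8}:30  {2,3,6,7,8}:30  {2,4,6,7,8}:10  {2,5,6,7,8}:10  {3,4,5,6,7}:10  {3,4,6,7,8}:20  {3,5,6,7,8}:20  {4,5,6,7,8}:10
  |U|=6: {0,1,3,4,6,7}:15  {0,2,4,6,7,8}:15  {0,3,4,5,6,7}:18  {0,3,4,6,7,8}:30  {0,4,5,6,7,8}:18  {1,2,3,6,7,8}:90  {1,3,4,5,6,7}:30  {1,3,4,6,7,8}:60  {1,3,5,6,7,8}:60  {2,3,4,6,7,8}:60  {2,3,5,6,7,8}:60  {2,4,5,6,7,8}:30  {3,4,5,6,7,8}:60
  |U|=7: {0,1,3,4,5,6,7}:63  {0,1,3,4,6,7,8}:105  {0,2,3,4,6,7,8}:105  {0,2,4,5,6,7,8}:63  {0,3,4,5,6,7,8}:126  {1,2,3,4,6,7,8}:210  {1,2,3,5,6,7,8}:210  {1,3,4,5,6,7,8}:210  {2,3,4,5,6,7,8}:210
  start at 0(c): 840
  start at 1(a): 504
  start at 2(e): 504
  start at 5(d): 420
sum over floor = 2268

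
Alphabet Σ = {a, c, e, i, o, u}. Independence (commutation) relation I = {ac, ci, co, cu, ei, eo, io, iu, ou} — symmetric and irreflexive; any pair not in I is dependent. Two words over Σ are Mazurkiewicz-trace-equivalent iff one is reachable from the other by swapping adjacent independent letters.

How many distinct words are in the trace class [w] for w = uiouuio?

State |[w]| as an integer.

210

0(u) covers ∅
1(i) covers ∅
2(o) covers ∅
3(u) covers 0:u
4(u) covers 3:u
5(i) covers 1:i
6(o) covers 2:o
floor of heap: 0:u, 1:i, 2:o
completions by unplaced set U, small U first (add the entries for U minus each lowest piece of U):
  |U|=1: {4}:1  {5}:1  {6}:1
  |U|=2: {1,5}:1  {2,6}:1  {3,4}:1  {4,5}:2  {4,6}:2  {5,6}:2
  |U|=3: {0,3,4}:1  {1,4,5}:3  {1,5,6}:3  {2,4,6}:3  {2,5,6}:3  {3,4,5}:3  {3,4,6}:3  {4,5,6}:6
  |U|=4: {0,3,4,5}:4  {0,3,4,6}:4  {1,2,5,6}:6  {1,3,4,5}:6  {1,4,5,6}:12  {2,3,4,6}:6  {2,4,5,6}:12  {3,4,5,6}:12
  |U|=5: {0,1,3,4,5}:10  {0,2,3,4,6}:10  {0,3,4,5,6}:20  {1,2,4,5,6}:30  {1,3,4,5,6}:30  {2,3,4,5,6}:30
  start at 0(u): 90
  start at 1(i): 60
  start at 2(o): 60
sum over floor = 210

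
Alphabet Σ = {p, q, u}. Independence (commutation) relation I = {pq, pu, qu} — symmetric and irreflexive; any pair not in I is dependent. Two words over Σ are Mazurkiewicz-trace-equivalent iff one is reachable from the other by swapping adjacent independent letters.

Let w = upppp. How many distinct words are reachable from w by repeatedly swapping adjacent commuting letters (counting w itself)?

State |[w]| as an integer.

0(u) covers ∅
1(p) covers ∅
2(p) covers 1:p
3(p) covers 2:p
4(p) covers 3:p
floor of heap: 0:u, 1:p
completions by unplaced set U, small U first (add the entries for U minus each lowest piece of U):
  |U|=1: {0}:1  {4}:1
  |U|=2: {0,4}:2  {3,4}:1
  |U|=3: {0,3,4}:3  {2,3,4}:1
  start at 0(u): 1
  start at 1(p): 4
sum over floor = 5

5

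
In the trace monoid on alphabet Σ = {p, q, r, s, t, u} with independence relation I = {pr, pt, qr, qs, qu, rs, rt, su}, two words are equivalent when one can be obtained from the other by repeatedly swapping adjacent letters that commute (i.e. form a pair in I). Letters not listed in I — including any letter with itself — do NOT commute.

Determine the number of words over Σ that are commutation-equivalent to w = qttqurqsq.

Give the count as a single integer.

drop 0:q onto floor
drop 1:t onto {0:q}
drop 2:t onto {1:t}
drop 3:q onto {2:t}
drop 4:u onto {2:t}
drop 5:r onto {4:u}
drop 6:q onto {3:q}
drop 7:s onto {2:t}
drop 8:q onto {6:q}
ground layer = {0:q}
drop-orders for the pieces not yet dropped (sum over which currently-grounded one goes next):
  1 to go: {5} 1  {7} 1  {8} 1
  2 to go: {4,5} 1  {5,7} 2  {5,8} 2  {6,8} 1  {7,8} 2
  3 to go: {3,6,8} 1  {4,5,7} 3  {4,5,8} 3  {5,6,8} 3  {5,7,8} 6  {6,7,8} 3
  4 to go: {3,5,6,8} 4  {3,6,7,8} 4  {4,5,6,8} 6  {4,5,7,8} 12  {5,6,7,8} 12
  5 to go: {3,4,5,6,8} 10  {3,5,6,7,8} 20  {4,5,6,7,8} 30
  6 to go: {3,4,5,6,7,8} 60
  7 to go: {2,3,4,5,6,7,8} 60
  if 0:q drops first: 60 orders

60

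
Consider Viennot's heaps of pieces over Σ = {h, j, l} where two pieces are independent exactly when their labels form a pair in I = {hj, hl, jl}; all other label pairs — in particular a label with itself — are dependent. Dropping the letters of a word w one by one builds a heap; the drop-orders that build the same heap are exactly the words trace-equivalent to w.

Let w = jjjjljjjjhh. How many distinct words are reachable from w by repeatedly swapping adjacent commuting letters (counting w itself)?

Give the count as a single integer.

#0=j has no predecessor
#1=j depends on [0:j]
#2=j depends on [1:j]
#3=j depends on [2:j]
#4=l has no predecessor
#5=j depends on [3:j]
#6=j depends on [5:j]
#7=j depends on [6:j]
#8=j depends on [7:j]
#9=h has no predecessor
#10=h depends on [9:h]
sources: [0:j, 4:l, 9:h]
N(rest) = Σ N(rest − s) over sources s of rest; N(one piece) = 1:
  size 1 → [4]=1  [8]=1  [10]=1
  size 2 → [4,8]=2  [4,10]=2  [7,8]=1  [8,10]=2  [9,10]=1
  size 3 → [4,7,8]=3  [4,8,10]=6  [4,9,10]=3  [6,7,8]=1  [7,8,10]=3  [8,9,10]=3
  size 4 → [4,6,7,8]=4  [4,7,8,10]=12  [4,8,9,10]=12  [5,6,7,8]=1  [6,7,8,10]=4  [7,8,9,10]=6
  size 5 → [3,5,6,7,8]=1  [4,5,6,7,8]=5  [4,6,7,8,10]=20  [4,7,8,9,10]=30  [5,6,7,8,10]=5  [6,7,8,9,10]=10
  size 6 → [2,3,5,6,7,8]=1  [3,4,5,6,7,8]=6  [3,5,6,7,8,10]=6  [4,5,6,7,8,10]=30  [4,6,7,8,9,10]=60  [5,6,7,8,9,10]=15
  size 7 → [1,2,3,5,6,7,8]=1  [2,3,4,5,6,7,8]=7  [2,3,5,6,7,8,10]=7  [3,4,5,6,7,8,10]=42  [3,5,6,7,8,9,10]=21  [4,5,6,7,8,9,10]=105
  size 8 → [0,1,2,3,5,6,7,8]=1  [1,2,3,4,5,6,7,8]=8  [1,2,3,5,6,7,8,10]=8  [2,3,4,5,6,7,8,10]=56  [2,3,5,6,7,8,9,10]=28  [3,4,5,6,7,8,9,10]=168
  size 9 → [0,1,2,3,4,5,6,7,8]=9  [0,1,2,3,5,6,7,8,10]=9  [1,2,3,4,5,6,7,8,10]=72  [1,2,3,5,6,7,8,9,10]=36  [2,3,4,5,6,7,8,9,10]=252
  first=0(j) contributes 360
  first=4(l) contributes 45
  first=9(h) contributes 90
|[w]| = 495

495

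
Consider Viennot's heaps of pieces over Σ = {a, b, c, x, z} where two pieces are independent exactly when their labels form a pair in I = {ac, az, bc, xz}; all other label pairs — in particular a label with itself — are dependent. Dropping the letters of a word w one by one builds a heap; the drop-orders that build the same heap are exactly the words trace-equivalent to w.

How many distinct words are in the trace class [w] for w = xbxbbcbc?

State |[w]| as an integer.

0(x) covers ∅
1(b) covers 0:x
2(x) covers 1:b
3(b) covers 2:x
4(b) covers 3:b
5(c) covers 2:x
6(b) covers 4:b
7(c) covers 5:c
floor of heap: 0:x
completions by unplaced set U, small U first (add the entries for U minus each lowest piece of U):
  |U|=1: {6}:1  {7}:1
  |U|=2: {4,6}:1  {5,7}:1  {6,7}:2
  |U|=3: {3,4,6}:1  {4,6,7}:3  {5,6,7}:3
  |U|=4: {3,4,6,7}:4  {4,5,6,7}:6
  |U|=5: {3,4,5,6,7}:10
  |U|=6: {2,3,4,5,6,7}:10
  start at 0(x): 10

10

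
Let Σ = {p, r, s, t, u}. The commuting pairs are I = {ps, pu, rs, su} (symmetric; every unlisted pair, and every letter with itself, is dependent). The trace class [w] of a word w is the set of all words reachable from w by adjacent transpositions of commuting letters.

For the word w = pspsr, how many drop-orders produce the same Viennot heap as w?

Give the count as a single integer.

drop 0:p onto floor
drop 1:s onto floor
drop 2:p onto {0:p}
drop 3:s onto {1:s}
drop 4:r onto {2:p}
ground layer = {0:p, 1:s}
drop-orders for the pieces not yet dropped (sum over which currently-grounded one goes next):
  1 to go: {3} 1  {4} 1
  2 to go: {1,3} 1  {2,4} 1  {3,4} 2
  3 to go: {0,2,4} 1  {1,3,4} 3  {2,3,4} 3
  if 0:p drops first: 6 orders
  if 1:s drops first: 4 orders
heap linearizations: 10

10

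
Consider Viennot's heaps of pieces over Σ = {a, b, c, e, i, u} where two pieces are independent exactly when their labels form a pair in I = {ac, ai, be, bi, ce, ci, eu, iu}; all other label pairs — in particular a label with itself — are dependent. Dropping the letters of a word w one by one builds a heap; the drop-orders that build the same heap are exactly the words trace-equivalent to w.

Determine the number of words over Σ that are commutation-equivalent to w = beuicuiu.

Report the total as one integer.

56

piece 0:b — minimal
piece 1:e — minimal
piece 2:u rests on {0:b}
piece 3:i rests on {1:e}
piece 4:c rests on {2:u}
piece 5:u rests on {4:c}
piece 6:i rests on {3:i}
piece 7:u rests on {5:u}
minimal pieces: {0:b, 1:e}
ways to finish when only these pieces remain (= sum over removing one remaining piece with nothing left below it):
  1 left: {6}→1  {7}→1
  2 left: {3,6}→1  {5,7}→1  {6,7}→2
  3 left: {1,3,6}→1  {3,6,7}→3  {4,5,7}→1  {5,6,7}→3
  4 left: {1,3,6,7}→4  {2,4,5,7}→1  {3,5,6,7}→6  {4,5,6,7}→4
  5 left: {0,2,4,5,7}→1  {1,3,5,6,7}→10  {2,4,5,6,7}→5  {3,4,5,6,7}→10
  6 left: {0,2,4,5,6,7}→6  {1,3,4,5,6,7}→20  {2,3,4,5,6,7}→15
  placing 0:b first → 35 extensions
  placing 1:e first → 21 extensions
total linear extensions = 56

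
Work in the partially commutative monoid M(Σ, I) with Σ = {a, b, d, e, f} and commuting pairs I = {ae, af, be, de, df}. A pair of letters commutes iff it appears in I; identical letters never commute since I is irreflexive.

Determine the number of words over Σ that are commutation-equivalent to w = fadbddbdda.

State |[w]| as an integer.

3

drop 0:f onto floor
drop 1:a onto floor
drop 2:d onto {1:a}
drop 3:b onto {0:f, 2:d}
drop 4:d onto {3:b}
drop 5:d onto {4:d}
drop 6:b onto {5:d}
drop 7:d onto {6:b}
drop 8:d onto {7:d}
drop 9:a onto {8:d}
ground layer = {0:f, 1:a}
drop-orders for the pieces not yet dropped (sum over which currently-grounded one goes next):
  1 to go: {9} 1
  2 to go: {8,9} 1
  3 to go: {7,8,9} 1
  4 to go: {6,7,8,9} 1
  5 to go: {5,6,7,8,9} 1
  6 to go: {4,5,6,7,8,9} 1
  7 to go: {3,4,5,6,7,8,9} 1
  8 to go: {0,3,4,5,6,7,8,9} 1  {2,3,4,5,6,7,8,9} 1
  if 0:f drops first: 1 orders
  if 1:a drops first: 2 orders
heap linearizations: 3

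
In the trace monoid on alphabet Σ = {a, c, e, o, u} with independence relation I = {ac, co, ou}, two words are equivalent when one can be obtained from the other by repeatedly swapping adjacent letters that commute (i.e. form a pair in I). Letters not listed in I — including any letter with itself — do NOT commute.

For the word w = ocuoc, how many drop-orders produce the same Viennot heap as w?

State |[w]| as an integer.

10

drop 0:o onto floor
drop 1:c onto floor
drop 2:u onto {1:c}
drop 3:o onto {0:o}
drop 4:c onto {2:u}
ground layer = {0:o, 1:c}
drop-orders for the pieces not yet dropped (sum over which currently-grounded one goes next):
  1 to go: {3} 1  {4} 1
  2 to go: {0,3} 1  {2,4} 1  {3,4} 2
  3 to go: {0,3,4} 3  {1,2,4} 1  {2,3,4} 3
  if 0:o drops first: 4 orders
  if 1:c drops first: 6 orders
heap linearizations: 10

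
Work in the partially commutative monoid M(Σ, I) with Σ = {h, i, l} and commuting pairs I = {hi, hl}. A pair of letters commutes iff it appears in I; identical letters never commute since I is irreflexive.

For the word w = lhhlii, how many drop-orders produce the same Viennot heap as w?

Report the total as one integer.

15

0(l) covers ∅
1(h) covers ∅
2(h) covers 1:h
3(l) covers 0:l
4(i) covers 3:l
5(i) covers 4:i
floor of heap: 0:l, 1:h
completions by unplaced set U, small U first (add the entries for U minus each lowest piece of U):
  |U|=1: {2}:1  {5}:1
  |U|=2: {1,2}:1  {2,5}:2  {4,5}:1
  |U|=3: {1,2,5}:3  {2,4,5}:3  {3,4,5}:1
  |U|=4: {0,3,4,5}:1  {1,2,4,5}:6  {2,3,4,5}:4
  start at 0(l): 10
  start at 1(h): 5
sum over floor = 15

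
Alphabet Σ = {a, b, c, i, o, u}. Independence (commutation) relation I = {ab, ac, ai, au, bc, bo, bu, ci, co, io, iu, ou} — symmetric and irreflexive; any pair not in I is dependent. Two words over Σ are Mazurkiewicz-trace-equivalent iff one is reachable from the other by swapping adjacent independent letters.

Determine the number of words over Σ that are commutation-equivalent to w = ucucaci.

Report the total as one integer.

0(u) covers ∅
1(c) covers 0:u
2(u) covers 1:c
3(c) covers 2:u
4(a) covers ∅
5(c) covers 3:c
6(i) covers ∅
floor of heap: 0:u, 4:a, 6:i
completions by unplaced set U, small U first (add the entries for U minus each lowest piece of U):
  |U|=1: {4}:1  {5}:1  {6}:1
  |U|=2: {3,5}:1  {4,5}:2  {4,6}:2  {5,6}:2
  |U|=3: {2,3,5}:1  {3,4,5}:3  {3,5,6}:3  {4,5,6}:6
  |U|=4: {1,2,3,5}:1  {2,3,4,5}:4  {2,3,5,6}:4  {3,4,5,6}:12
  |U|=5: {0,1,2,3,5}:1  {1,2,3,4,5}:5  {1,2,3,5,6}:5  {2,3,4,5,6}:20
  start at 0(u): 30
  start at 4(a): 6
  start at 6(i): 6
sum over floor = 42

42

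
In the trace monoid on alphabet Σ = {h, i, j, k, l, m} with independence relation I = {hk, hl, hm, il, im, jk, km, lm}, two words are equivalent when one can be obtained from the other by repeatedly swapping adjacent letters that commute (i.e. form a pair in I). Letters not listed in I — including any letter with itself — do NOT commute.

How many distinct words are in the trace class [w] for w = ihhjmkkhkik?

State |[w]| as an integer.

182

#0=i has no predecessor
#1=h depends on [0:i]
#2=h depends on [1:h]
#3=j depends on [2:h]
#4=m depends on [3:j]
#5=k depends on [0:i]
#6=k depends on [5:k]
#7=h depends on [3:j]
#8=k depends on [6:k]
#9=i depends on [7:h, 8:k]
#10=k depends on [9:i]
sources: [0:i]
N(rest) = Σ N(rest − s) over sources s of rest; N(one piece) = 1:
  size 1 → [4]=1  [10]=1
  size 2 → [4,10]=2  [9,10]=1
  size 3 → [4,9,10]=3  [7,9,10]=1  [8,9,10]=1
  size 4 → [4,7,9,10]=4  [4,8,9,10]=4  [6,8,9,10]=1  [7,8,9,10]=2
  size 5 → [3,4,7,9,10]=4  [4,6,8,9,10]=5  [4,7,8,9,10]=10  [5,6,8,9,10]=1  [6,7,8,9,10]=3
  size 6 → [2,3,4,7,9,10]=4  [3,4,7,8,9,10]=14  [4,5,6,8,9,10]=6  [4,6,7,8,9,10]=18  [5,6,7,8,9,10]=4
  size 7 → [1,2,3,4,7,9,10]=4  [2,3,4,7,8,9,10]=18  [3,4,6,7,8,9,10]=32  [4,5,6,7,8,9,10]=28
  size 8 → [1,2,3,4,7,8,9,10]=22  [2,3,4,6,7,8,9,10]=50  [3,4,5,6,7,8,9,10]=60
  size 9 → [1,2,3,4,6,7,8,9,10]=72  [2,3,4,5,6,7,8,9,10]=110
  first=0(i) contributes 182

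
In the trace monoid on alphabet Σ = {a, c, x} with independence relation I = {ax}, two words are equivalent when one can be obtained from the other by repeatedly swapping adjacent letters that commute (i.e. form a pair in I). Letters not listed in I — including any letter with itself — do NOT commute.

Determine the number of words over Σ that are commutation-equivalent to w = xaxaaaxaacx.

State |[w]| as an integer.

#0=x has no predecessor
#1=a has no predecessor
#2=x depends on [0:x]
#3=a depends on [1:a]
#4=a depends on [3:a]
#5=a depends on [4:a]
#6=x depends on [2:x]
#7=a depends on [5:a]
#8=a depends on [7:a]
#9=c depends on [6:x, 8:a]
#10=x depends on [9:c]
sources: [0:x, 1:a]
N(rest) = Σ N(rest − s) over sources s of rest; N(one piece) = 1:
  size 1 → [10]=1
  size 2 → [9,10]=1
  size 3 → [6,9,10]=1  [8,9,10]=1
  size 4 → [2,6,9,10]=1  [6,8,9,10]=2  [7,8,9,10]=1
  size 5 → [0,2,6,9,10]=1  [2,6,8,9,10]=3  [5,7,8,9,10]=1  [6,7,8,9,10]=3
  size 6 → [0,2,6,8,9,10]=4  [2,6,7,8,9,10]=6  [4,5,7,8,9,10]=1  [5,6,7,8,9,10]=4
  size 7 → [0,2,6,7,8,9,10]=10  [2,5,6,7,8,9,10]=10  [3,4,5,7,8,9,10]=1  [4,5,6,7,8,9,10]=5
  size 8 → [0,2,5,6,7,8,9,10]=20  [1,3,4,5,7,8,9,10]=1  [2,4,5,6,7,8,9,10]=15  [3,4,5,6,7,8,9,10]=6
  size 9 → [0,2,4,5,6,7,8,9,10]=35  [1,3,4,5,6,7,8,9,10]=7  [2,3,4,5,6,7,8,9,10]=21
  first=0(x) contributes 28
  first=1(a) contributes 56
|[w]| = 84

84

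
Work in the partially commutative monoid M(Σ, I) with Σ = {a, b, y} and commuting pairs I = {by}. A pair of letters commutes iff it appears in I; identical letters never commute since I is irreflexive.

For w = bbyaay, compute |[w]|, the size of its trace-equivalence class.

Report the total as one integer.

#0=b has no predecessor
#1=b depends on [0:b]
#2=y has no predecessor
#3=a depends on [1:b, 2:y]
#4=a depends on [3:a]
#5=y depends on [4:a]
sources: [0:b, 2:y]
N(rest) = Σ N(rest − s) over sources s of rest; N(one piece) = 1:
  size 1 → [5]=1
  size 2 → [4,5]=1
  size 3 → [3,4,5]=1
  size 4 → [1,3,4,5]=1  [2,3,4,5]=1
  first=0(b) contributes 2
  first=2(y) contributes 1
|[w]| = 3

3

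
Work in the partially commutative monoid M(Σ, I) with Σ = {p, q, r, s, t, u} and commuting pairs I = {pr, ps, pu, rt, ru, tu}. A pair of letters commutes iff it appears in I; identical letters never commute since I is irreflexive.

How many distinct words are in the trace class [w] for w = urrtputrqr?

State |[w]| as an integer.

drop 0:u onto floor
drop 1:r onto floor
drop 2:r onto {1:r}
drop 3:t onto floor
drop 4:p onto {3:t}
drop 5:u onto {0:u}
drop 6:t onto {4:p}
drop 7:r onto {2:r}
drop 8:q onto {5:u, 6:t, 7:r}
drop 9:r onto {8:q}
ground layer = {0:u, 1:r, 3:t}
drop-orders for the pieces not yet dropped (sum over which currently-grounded one goes next):
  1 to go: {9} 1
  2 to go: {8,9} 1
  3 to go: {5,8,9} 1  {6,8,9} 1  {7,8,9} 1
  4 to go: {0,5,8,9} 1  {2,7,8,9} 1  {4,6,8,9} 1  {5,6,8,9} 2  {5,7,8,9} 2  {6,7,8,9} 2
  5 to go: {0,5,6,8,9} 3  {0,5,7,8,9} 3  {1,2,7,8,9} 1  {2,5,7,8,9} 3  {2,6,7,8,9} 3  {3,4,6,8,9} 1  {4,5,6,8,9} 3  {4,6,7,8,9} 3  {5,6,7,8,9} 6
  6 to go: {0,2,5,7,8,9} 6  {0,4,5,6,8,9} 6  {0,5,6,7,8,9} 12  {1,2,5,7,8,9} 4  {1,2,6,7,8,9} 4  {2,4,6,7,8,9} 6  {2,5,6,7,8,9} 12  {3,4,5,6,8,9} 4  {3,4,6,7,8,9} 4  {4,5,6,7,8,9} 12
  7 to go: {0,1,2,5,7,8,9} 10  {0,2,5,6,7,8,9} 30  {0,3,4,5,6,8,9} 10  {0,4,5,6,7,8,9} 30  {1,2,4,6,7,8,9} 10  {1,2,5,6,7,8,9} 20  {2,3,4,6,7,8,9} 10  {2,4,5,6,7,8,9} 30  {3,4,5,6,7,8,9} 20
  8 to go: {0,1,2,5,6,7,8,9} 60  {0,2,4,5,6,7,8,9} 90  {0,3,4,5,6,7,8,9} 60  {1,2,3,4,6,7,8,9} 20  {1,2,4,5,6,7,8,9} 60  {2,3,4,5,6,7,8,9} 60
  if 0:u drops first: 140 orders
  if 1:r drops first: 210 orders
  if 3:t drops first: 210 orders
heap linearizations: 560

560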